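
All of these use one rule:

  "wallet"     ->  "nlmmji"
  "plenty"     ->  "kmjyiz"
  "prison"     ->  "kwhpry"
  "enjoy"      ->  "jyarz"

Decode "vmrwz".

Treating letters as 0–25, the rule is x ↦ 19x + 11 (mod 26).
Reversing it on vmrwz: v(21)→11·(21−11)≡6=g; m(12)→11·(12−11)≡11=l; r(17)→11·(17−11)≡14=o; w(22)→11·(22−11)≡17=r; z(25)→11·(25−11)≡24=y (all mod 26).

glory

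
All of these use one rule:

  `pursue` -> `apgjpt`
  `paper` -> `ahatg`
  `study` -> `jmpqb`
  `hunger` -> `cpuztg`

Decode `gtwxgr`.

p(15)→a(0) and u(20)→p(15) fit y≡3x+7 (mod 26); the inverse of 3 mod 26 is 9. This is an affine cipher: with a=0,…,z=25, each position x becomes (3x+7) mod 26.
Decoding gtwxgr: g(6)→9·(6−7)≡17=r; t(19)→9·(19−7)≡4=e; w(22)→9·(22−7)≡5=f; x(23)→9·(23−7)≡14=o; g(6)→9·(6−7)≡17=r; r(17)→9·(17−7)≡12=m (all mod 26).

reform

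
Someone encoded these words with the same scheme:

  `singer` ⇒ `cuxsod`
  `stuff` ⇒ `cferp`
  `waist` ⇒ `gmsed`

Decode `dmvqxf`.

talent

It's a Vigenère-style cipher with numeric key [10,12]: position i shifts by key[i mod 2].
Decoding dmvqxf: d−10=t, m−12=a, v−10=l, q−12=e, x−10=n, f−12=t.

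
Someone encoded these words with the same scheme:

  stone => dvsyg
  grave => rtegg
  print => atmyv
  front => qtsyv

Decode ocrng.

dance

Shifts by position in stone: pos 0: s→d (+11), pos 1: t→v (+2), pos 2: o→s (+4), pos 3: n→y (+11), pos 4: e→g (+2) — repeating every 3. A repeating key of period 3 is used — shifts +11, +2, +4 over and over.
Reversing it on ocrng: o−11=d, c−2=a, r−4=n, n−11=c, g−2=e.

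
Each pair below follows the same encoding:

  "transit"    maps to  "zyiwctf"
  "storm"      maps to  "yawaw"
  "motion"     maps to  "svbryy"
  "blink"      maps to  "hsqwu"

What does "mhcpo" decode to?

Letter i (0-indexed) is shifted by i+6, so successive shifts are 6, 7, 8, ….
Decoding mhcpo: m−6=g, h−7=a, c−8=u, p−9=g, o−10=e.

gauge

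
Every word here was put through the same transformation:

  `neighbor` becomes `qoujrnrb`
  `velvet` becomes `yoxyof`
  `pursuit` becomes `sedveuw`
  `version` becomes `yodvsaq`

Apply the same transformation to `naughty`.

A repeating key of period 3 is used — shifts +3, +10, +12 over and over.
For naughty: n+3=q, a+10=k, u+12=g, g+3=j, h+10=r, t+12=f, y+3=b.

qkgjrfb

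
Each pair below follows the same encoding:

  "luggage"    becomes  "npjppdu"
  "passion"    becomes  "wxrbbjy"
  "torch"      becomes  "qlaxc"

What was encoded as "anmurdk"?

builder

Read the word backwards and shift each letter +9.
Undoing it on anmurdk: shift back: a−9=r, n−9=e, m−9=d, u−9=l, r−9=i, d−9=u, k−9=b → redliub; then reverse → builder.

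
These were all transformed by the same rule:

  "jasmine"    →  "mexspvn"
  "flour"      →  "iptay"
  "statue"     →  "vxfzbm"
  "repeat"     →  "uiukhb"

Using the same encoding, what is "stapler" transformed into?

vxfvsma

The shift increases by 1 at each position, starting from +3: 3, 4, 5, ….
Applying it to stapler: s+3=v, t+4=x, a+5=f, p+6=v, l+7=s, e+8=m, r+9=a.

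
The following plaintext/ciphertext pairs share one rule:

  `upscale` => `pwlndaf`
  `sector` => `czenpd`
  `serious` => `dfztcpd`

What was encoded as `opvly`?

Two steps: reverse the string, then apply a Caesar shift of +11.
Decoding opvly: shift back: o−11=d, p−11=e, v−11=k, l−11=a, y−11=n → dekan; then reverse → naked.

naked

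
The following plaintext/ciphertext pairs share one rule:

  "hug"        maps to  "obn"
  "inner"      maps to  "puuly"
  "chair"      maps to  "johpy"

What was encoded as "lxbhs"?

Compare letters: h→o is +7, u→b is +7, g→n is +7 — a constant shift. It's a constant shift of +7 (ROT7).
Undoing it on lxbhs: l−7=e, x−7=q, b−7=u, h−7=a, s−7=l.

equal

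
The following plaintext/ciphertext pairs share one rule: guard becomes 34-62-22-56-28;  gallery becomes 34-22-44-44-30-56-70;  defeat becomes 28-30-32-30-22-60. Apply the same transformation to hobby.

g(#7)→34 and u(#21)→62: differences scale by 2, so n = 2·pos + 20. Each letter becomes 2×(its alphabet position, a=1..z=26) + 20.
On hobby: h=8→36, o=15→50, b=2→24, b=2→24, y=25→70.

36-50-24-24-70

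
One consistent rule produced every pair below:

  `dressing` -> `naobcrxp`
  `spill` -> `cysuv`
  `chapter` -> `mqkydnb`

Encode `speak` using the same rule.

Shifts by position in dressing: pos 0: d→n (+10), pos 1: r→a (+9), pos 2: e→o (+10), pos 3: s→b (+9) — repeating every 2. It's a Vigenère-style cipher with numeric key [10,9]: position i shifts by key[i mod 2].
Applying it to speak: s+10=c, p+9=y, e+10=o, a+9=j, k+10=u.

cyoju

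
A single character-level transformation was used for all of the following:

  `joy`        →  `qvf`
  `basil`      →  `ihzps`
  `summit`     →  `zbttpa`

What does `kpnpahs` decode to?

Each letter is shifted forward by 7 in the alphabet (a Caesar shift of +7).
Reversing it on kpnpahs: k−7=d, p−7=i, n−7=g, p−7=i, a−7=t, h−7=a, s−7=l.

digital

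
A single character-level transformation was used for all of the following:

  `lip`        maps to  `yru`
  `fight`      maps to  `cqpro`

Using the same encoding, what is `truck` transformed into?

The output letters match the input read backwards, each shifted +9: lip reversed is pil. Read the word backwards and shift each letter +9.
Applying it to truck: reverse → kcurt; then shift: k+9=t, c+9=l, u+9=d, r+9=a, t+9=c.

tldac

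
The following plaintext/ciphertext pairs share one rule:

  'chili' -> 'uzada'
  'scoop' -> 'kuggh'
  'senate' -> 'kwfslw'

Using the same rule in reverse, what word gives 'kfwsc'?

sneak

Compare letters: c→u is +18, h→z is +18, i→a is +18 — a constant shift. This is a Caesar cipher with shift 18.
Undoing it on kfwsc: k−18=s, f−18=n, w−18=e, s−18=a, c−18=k.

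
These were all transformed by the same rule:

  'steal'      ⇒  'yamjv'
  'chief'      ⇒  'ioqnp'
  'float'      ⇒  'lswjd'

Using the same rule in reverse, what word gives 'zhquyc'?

The shift increases by 1 at each position, starting from +6: 6, 7, 8, ….
Undoing it on zhquyc: z−6=t, h−7=a, q−8=i, u−9=l, y−10=o, c−11=r.

tailor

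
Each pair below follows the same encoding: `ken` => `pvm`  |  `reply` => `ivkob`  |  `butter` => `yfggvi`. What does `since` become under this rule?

hrmxv

Each pair mirrors across the alphabet (k↔p, e↔v, n↔m): positions sum to 25. Each letter is replaced by its mirror in the alphabet: a↔z, b↔y, c↔x, and so on (the Atbash cipher).
Applying it to since: s↔h, i↔r, n↔m, c↔x, e↔v.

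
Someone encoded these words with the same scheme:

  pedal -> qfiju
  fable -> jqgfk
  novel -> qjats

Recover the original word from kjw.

ref

The output letters match the input read backwards, each shifted +5: pedal reversed is ladep. Read the word backwards and shift each letter +5.
Reversing it on kjw: shift back: k−5=f, j−5=e, w−5=r → fer; then reverse → ref.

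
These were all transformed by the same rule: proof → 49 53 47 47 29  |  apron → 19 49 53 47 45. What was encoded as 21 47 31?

bog

p(#16)→49 and r(#18)→53: differences scale by 2, so n = 2·pos + 17. The formula is n = 2×(alphabet index, a=1) + 17.
Reversing it on 21 47 31: 21→(21−17)÷2=2=b, 47→(47−17)÷2=15=o, 31→(31−17)÷2=7=g.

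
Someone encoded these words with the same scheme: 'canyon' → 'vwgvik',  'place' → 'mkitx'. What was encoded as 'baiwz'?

The output letters match the input read backwards, each shifted +8: canyon reversed is noynac. The word is reversed, then every letter is shifted forward by 8.
Decoding baiwz: shift back: b−8=t, a−8=s, i−8=a, w−8=o, z−8=r → tsaor; then reverse → roast.

roast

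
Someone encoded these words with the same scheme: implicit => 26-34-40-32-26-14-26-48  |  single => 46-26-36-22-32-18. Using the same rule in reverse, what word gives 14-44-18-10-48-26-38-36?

i(#9)→26 and m(#13)→34: differences scale by 2, so n = 2·pos + 8. Each letter becomes 2×(its alphabet position, a=1..z=26) + 8.
Undoing it on 14-44-18-10-48-26-38-36: 14→(14−8)÷2=3=c, 44→(44−8)÷2=18=r, 18→(18−8)÷2=5=e, 10→(10−8)÷2=1=a, 48→(48−8)÷2=20=t, 26→(26−8)÷2=9=i, 38→(38−8)÷2=15=o, 36→(36−8)÷2=14=n.

creation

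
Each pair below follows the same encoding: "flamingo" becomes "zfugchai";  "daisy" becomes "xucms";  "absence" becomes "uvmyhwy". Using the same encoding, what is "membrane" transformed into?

gygvluhy

Compare letters: f→z is +20, l→f is +20, a→u is +20 — a constant shift. This is a Caesar cipher with shift 20.
On membrane: m+20=g, e+20=y, m+20=g, b+20=v, r+20=l, a+20=u, n+20=h, e+20=y.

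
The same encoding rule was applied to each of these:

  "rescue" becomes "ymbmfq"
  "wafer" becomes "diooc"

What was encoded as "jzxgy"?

crown

In rescue: r→y is +7, e→m is +8, s→b is +9, c→m is +10 — the shift increases by 1 each position. Letter i (0-indexed) is shifted by i+7, so successive shifts are 7, 8, 9, ….
Reversing it on jzxgy: j−7=c, z−8=r, x−9=o, g−10=w, y−11=n.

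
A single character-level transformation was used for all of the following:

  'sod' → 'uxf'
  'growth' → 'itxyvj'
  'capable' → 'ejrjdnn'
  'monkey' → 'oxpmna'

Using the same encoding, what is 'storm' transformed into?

uvxto

The shift depends on letter class: consonant s→u is +2, but vowel o→x is +9. Two shifts are in play — +9 for a/e/i/o/u, +2 for every other letter.
Applying it to storm: s(cons)+2=u, t(cons)+2=v, o(vowel)+9=x, r(cons)+2=t, m(cons)+2=o.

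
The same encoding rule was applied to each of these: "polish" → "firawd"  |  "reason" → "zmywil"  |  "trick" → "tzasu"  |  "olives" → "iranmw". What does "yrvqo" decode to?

album

p(15)→f(5) and o(14)→i(8) fit y≡23x+24 (mod 26); the inverse of 23 mod 26 is 17. Treating letters as 0–25, the rule is x ↦ 23x + 24 (mod 26).
Decoding yrvqo: y(24)→17·(24−24)≡0=a; r(17)→17·(17−24)≡11=l; v(21)→17·(21−24)≡1=b; q(16)→17·(16−24)≡20=u; o(14)→17·(14−24)≡12=m (all mod 26).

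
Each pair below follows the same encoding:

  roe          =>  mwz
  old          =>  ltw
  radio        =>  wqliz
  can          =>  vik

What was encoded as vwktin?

Two steps: reverse the string, then apply a Caesar shift of +8.
Decoding vwktin: shift back: v−8=n, w−8=o, k−8=c, t−8=l, i−8=a, n−8=f → noclaf; then reverse → falcon.

falcon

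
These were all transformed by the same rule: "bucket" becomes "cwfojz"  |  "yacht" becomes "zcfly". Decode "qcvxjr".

pastel

In bucket: b→c is +1, u→w is +2, c→f is +3, k→o is +4 — the shift increases by 1 each position. The shift increases by 1 at each position, starting from +1: 1, 2, 3, ….
Reversing it on qcvxjr: q−1=p, c−2=a, v−3=s, x−4=t, j−5=e, r−6=l.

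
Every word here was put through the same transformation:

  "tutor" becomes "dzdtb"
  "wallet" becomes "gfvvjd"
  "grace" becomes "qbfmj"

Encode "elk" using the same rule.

Two shifts are in play — +5 for a/e/i/o/u, +10 for every other letter.
Applying it to elk: e(vowel)+5=j, l(cons)+10=v, k(cons)+10=u.

jvu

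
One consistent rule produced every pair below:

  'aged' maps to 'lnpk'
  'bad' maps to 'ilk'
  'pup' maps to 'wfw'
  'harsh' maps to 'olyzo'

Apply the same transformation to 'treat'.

The rule splits by letter class: vowels +11, consonants +7.
For treat: t(cons)+7=a, r(cons)+7=y, e(vowel)+11=p, a(vowel)+11=l, t(cons)+7=a.

aypla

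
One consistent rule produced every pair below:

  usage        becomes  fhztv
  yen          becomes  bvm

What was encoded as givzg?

treat

Each pair mirrors across the alphabet (u↔f, s↔h, a↔z): positions sum to 25. This is the alphabet-reversal cipher (Atbash): a becomes z, b becomes y, etc.
Undoing it on givzg: g↔t, i↔r, v↔e, z↔a, g↔t.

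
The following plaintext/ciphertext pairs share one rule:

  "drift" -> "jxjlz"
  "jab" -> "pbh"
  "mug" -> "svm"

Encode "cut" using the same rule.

The shift depends on letter class: consonant d→j is +6, but vowel i→j is +1. The rule splits by letter class: vowels +1, consonants +6.
Applying it to cut: c(cons)+6=i, u(vowel)+1=v, t(cons)+6=z.

ivz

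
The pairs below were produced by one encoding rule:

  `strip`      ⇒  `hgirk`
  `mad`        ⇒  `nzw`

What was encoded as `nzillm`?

Each pair mirrors across the alphabet (s↔h, t↔g, r↔i): positions sum to 25. Letters are reflected about the middle of the alphabet (position → 25−position): Atbash.
Reversing it on nzillm: n↔m, z↔a, i↔r, l↔o, l↔o, m↔n.

maroon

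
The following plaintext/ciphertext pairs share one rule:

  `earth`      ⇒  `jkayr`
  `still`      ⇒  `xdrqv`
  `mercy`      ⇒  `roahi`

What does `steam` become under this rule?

xdnfw

A repeating key of period 3 is used — shifts +5, +10, +9 over and over.
Applying it to steam: s+5=x, t+10=d, e+9=n, a+5=f, m+10=w.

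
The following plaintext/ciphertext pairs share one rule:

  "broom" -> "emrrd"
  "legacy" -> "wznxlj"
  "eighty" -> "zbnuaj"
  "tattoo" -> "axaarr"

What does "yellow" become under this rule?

b(1)→e(4) and r(17)→m(12) fit y≡7x+23 (mod 26); the inverse of 7 mod 26 is 15. Treating letters as 0–25, the rule is x ↦ 7x + 23 (mod 26).
On yellow: y(24)→7·24+23≡9=j; e(4)→7·4+23≡25=z; l(11)→7·11+23≡22=w; l(11)→7·11+23≡22=w; o(14)→7·14+23≡17=r; w(22)→7·22+23≡21=v (all mod 26).

jzwwrv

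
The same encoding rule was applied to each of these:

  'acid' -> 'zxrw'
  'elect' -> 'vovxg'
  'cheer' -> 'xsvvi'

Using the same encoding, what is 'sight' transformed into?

hrtsg

Each pair mirrors across the alphabet (a↔z, c↔x, i↔r): positions sum to 25. This is the alphabet-reversal cipher (Atbash): a becomes z, b becomes y, etc.
On sight: s↔h, i↔r, g↔t, h↔s, t↔g.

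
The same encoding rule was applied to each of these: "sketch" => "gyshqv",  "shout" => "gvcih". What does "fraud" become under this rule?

Compare letters: s→g is +14, k→y is +14, e→s is +14 — a constant shift. Every letter moves 14 places later in the alphabet, wrapping around z→a.
For fraud: f+14=t, r+14=f, a+14=o, u+14=i, d+14=r.

tfoir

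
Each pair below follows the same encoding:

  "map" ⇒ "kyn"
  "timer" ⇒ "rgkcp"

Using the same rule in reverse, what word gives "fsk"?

hum

Compare letters: m→k is +24, a→y is +24, p→n is +24 — a constant shift. Each letter is shifted forward by 24 in the alphabet (a Caesar shift of +24).
Decoding fsk: f−24=h, s−24=u, k−24=m.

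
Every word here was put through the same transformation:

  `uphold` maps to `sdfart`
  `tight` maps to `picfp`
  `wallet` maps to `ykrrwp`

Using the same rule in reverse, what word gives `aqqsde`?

This is an affine cipher: with a=0,…,z=25, each position x becomes (3x+10) mod 26.
Decoding aqqsde: a(0)→9·(0−10)≡14=o; q(16)→9·(16−10)≡2=c; q(16)→9·(16−10)≡2=c; s(18)→9·(18−10)≡20=u; d(3)→9·(3−10)≡15=p; e(4)→9·(4−10)≡24=y (all mod 26).

occupy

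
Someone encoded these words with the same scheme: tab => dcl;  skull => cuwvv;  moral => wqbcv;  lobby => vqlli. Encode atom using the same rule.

cdqw

Vowels shift forward by 2 and consonants shift forward by 10.
For atom: a(vowel)+2=c, t(cons)+10=d, o(vowel)+2=q, m(cons)+10=w.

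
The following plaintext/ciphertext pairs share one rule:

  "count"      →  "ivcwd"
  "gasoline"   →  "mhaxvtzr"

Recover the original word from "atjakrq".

umbrage

Each letter shifts forward by (position + 6), i.e. 6, 7, 8, … — the shift grows by one for each successive letter.
Reversing it on atjakrq: a−6=u, t−7=m, j−8=b, a−9=r, k−10=a, r−11=g, q−12=e.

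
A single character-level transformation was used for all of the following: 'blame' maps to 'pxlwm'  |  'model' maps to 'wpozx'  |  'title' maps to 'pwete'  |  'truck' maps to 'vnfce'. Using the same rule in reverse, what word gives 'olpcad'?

spread

The output letters match the input read backwards, each shifted +11: blame reversed is emalb. The word is reversed, then every letter is shifted forward by 11.
Reversing it on olpcad: shift back: o−11=d, l−11=a, p−11=e, c−11=r, a−11=p, d−11=s → daerps; then reverse → spread.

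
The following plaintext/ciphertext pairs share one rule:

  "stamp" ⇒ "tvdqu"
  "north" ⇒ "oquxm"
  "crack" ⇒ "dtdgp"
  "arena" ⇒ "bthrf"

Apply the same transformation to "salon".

tcoss

Letter i (0-indexed) is shifted by i+1, so successive shifts are 1, 2, 3, ….
Applying it to salon: s+1=t, a+2=c, l+3=o, o+4=s, n+5=s.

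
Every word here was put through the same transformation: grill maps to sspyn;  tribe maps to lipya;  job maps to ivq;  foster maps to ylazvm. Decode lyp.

ire

The word is reversed, then every letter is shifted forward by 7.
Reversing it on lyp: shift back: l−7=e, y−7=r, p−7=i → eri; then reverse → ire.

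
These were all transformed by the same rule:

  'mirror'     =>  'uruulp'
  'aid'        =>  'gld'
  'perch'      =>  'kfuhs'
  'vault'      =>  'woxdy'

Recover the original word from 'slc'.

Two steps: reverse the string, then apply a Caesar shift of +3.
Undoing it on slc: shift back: s−3=p, l−3=i, c−3=z → piz; then reverse → zip.

zip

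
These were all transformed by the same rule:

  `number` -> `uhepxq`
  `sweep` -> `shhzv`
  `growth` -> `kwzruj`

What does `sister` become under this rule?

uhwvlv

The output letters match the input read backwards, each shifted +3: number reversed is rebmun. Read the word backwards and shift each letter +3.
Applying it to sister: reverse → retsis; then shift: r+3=u, e+3=h, t+3=w, s+3=v, i+3=l, s+3=v.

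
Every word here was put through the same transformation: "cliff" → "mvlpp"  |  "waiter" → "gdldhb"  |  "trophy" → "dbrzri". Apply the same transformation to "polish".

zrvlcr

Two shifts are in play — +3 for a/e/i/o/u, +10 for every other letter.
On polish: p(cons)+10=z, o(vowel)+3=r, l(cons)+10=v, i(vowel)+3=l, s(cons)+10=c, h(cons)+10=r.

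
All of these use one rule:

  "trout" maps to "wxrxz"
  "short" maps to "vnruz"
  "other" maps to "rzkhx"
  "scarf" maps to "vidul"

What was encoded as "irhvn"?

flesh

Shifts by position in trout: pos 0: t→w (+3), pos 1: r→x (+6), pos 2: o→r (+3), pos 3: u→x (+3), pos 4: t→z (+6) — repeating every 3. A repeating key of period 3 is used — shifts +3, +6, +3 over and over.
Reversing it on irhvn: i−3=f, r−6=l, h−3=e, v−3=s, n−6=h.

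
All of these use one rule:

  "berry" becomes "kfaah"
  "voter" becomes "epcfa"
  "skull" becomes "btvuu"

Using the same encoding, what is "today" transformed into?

The shift depends on letter class: consonant b→k is +9, but vowel e→f is +1. Vowels shift forward by 1 and consonants shift forward by 9.
Applying it to today: t(cons)+9=c, o(vowel)+1=p, d(cons)+9=m, a(vowel)+1=b, y(cons)+9=h.

cpmbh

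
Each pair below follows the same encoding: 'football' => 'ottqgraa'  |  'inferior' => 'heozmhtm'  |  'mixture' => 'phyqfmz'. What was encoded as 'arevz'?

lance

f(5)→o(14) and o(14)→t(19) fit y≡15x+17 (mod 26); the inverse of 15 mod 26 is 7. This is an affine cipher: with a=0,…,z=25, each position x becomes (15x+17) mod 26.
Reversing it on arevz: a(0)→7·(0−17)≡11=l; r(17)→7·(17−17)≡0=a; e(4)→7·(4−17)≡13=n; v(21)→7·(21−17)≡2=c; z(25)→7·(25−17)≡4=e (all mod 26).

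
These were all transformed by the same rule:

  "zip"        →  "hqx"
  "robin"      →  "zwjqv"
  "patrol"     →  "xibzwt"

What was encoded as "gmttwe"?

Compare letters: z→h is +8, i→q is +8, p→x is +8 — a constant shift. It's a constant shift of +8 (ROT8).
Undoing it on gmttwe: g−8=y, m−8=e, t−8=l, t−8=l, w−8=o, e−8=w.

yellow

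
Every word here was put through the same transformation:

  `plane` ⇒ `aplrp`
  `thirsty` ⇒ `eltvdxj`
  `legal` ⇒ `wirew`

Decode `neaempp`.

capable

Shifts by position in plane: pos 0: p→a (+11), pos 1: l→p (+4), pos 2: a→l (+11), pos 3: n→r (+4) — repeating every 2. It's a Vigenère-style cipher with numeric key [11,4]: position i shifts by key[i mod 2].
Decoding neaempp: n−11=c, e−4=a, a−11=p, e−4=a, m−11=b, p−4=l, p−11=e.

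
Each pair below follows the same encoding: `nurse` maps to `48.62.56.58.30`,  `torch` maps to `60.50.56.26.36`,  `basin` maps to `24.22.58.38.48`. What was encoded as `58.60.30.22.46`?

The formula is n = 2×(alphabet index, a=1) + 20.
Decoding 58.60.30.22.46: 58→(58−20)÷2=19=s, 60→(60−20)÷2=20=t, 30→(30−20)÷2=5=e, 22→(22−20)÷2=1=a, 46→(46−20)÷2=13=m.

steam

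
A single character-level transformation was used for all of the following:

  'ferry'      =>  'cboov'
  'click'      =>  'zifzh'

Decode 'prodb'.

surge

This is a Caesar cipher with shift 23.
Reversing it on prodb: p−23=s, r−23=u, o−23=r, d−23=g, b−23=e.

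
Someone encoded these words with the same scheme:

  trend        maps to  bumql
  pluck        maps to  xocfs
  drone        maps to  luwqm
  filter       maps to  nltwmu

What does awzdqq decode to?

A repeating key of period 2 is used — shifts +8, +3 over and over.
Undoing it on awzdqq: a−8=s, w−3=t, z−8=r, d−3=a, q−8=i, q−3=n.

strain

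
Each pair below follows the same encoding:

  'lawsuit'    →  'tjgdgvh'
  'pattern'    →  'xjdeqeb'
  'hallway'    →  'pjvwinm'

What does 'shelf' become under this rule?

In lawsuit: l→t is +8, a→j is +9, w→g is +10, s→d is +11 — the shift increases by 1 each position. Letter i (0-indexed) is shifted by i+8, so successive shifts are 8, 9, 10, ….
Applying it to shelf: s+8=a, h+9=q, e+10=o, l+11=w, f+12=r.

aqowr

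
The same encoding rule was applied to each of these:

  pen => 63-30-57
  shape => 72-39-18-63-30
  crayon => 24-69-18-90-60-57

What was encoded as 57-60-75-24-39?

p(#16)→63 and e(#5)→30: differences scale by 3, so n = 3·pos + 15. With a=1..z=26, the number is 3·pos + 15.
Decoding 57-60-75-24-39: 57→(57−15)÷3=14=n, 60→(60−15)÷3=15=o, 75→(75−15)÷3=20=t, 24→(24−15)÷3=3=c, 39→(39−15)÷3=8=h.

notch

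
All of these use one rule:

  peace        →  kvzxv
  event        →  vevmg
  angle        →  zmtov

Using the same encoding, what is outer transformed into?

lfgvi

Each pair mirrors across the alphabet (p↔k, e↔v, a↔z): positions sum to 25. This is the alphabet-reversal cipher (Atbash): a becomes z, b becomes y, etc.
On outer: o↔l, u↔f, t↔g, e↔v, r↔i.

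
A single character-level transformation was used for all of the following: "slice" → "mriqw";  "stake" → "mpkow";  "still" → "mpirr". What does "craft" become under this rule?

Treating letters as 0–25, the rule is x ↦ 3x + 10 (mod 26).
On craft: c(2)→3·2+10≡16=q; r(17)→3·17+10≡9=j; a(0)→3·0+10≡10=k; f(5)→3·5+10≡25=z; t(19)→3·19+10≡15=p (all mod 26).

qjkzp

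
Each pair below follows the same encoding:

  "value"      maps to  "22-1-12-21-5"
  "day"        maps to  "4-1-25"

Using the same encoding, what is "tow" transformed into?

20-15-23

v is letter #22 and maps to 22: an offset of 0. Letters become their 1-indexed alphabet positions: a=1 … z=26.
Applying it to tow: t=20→20, o=15→15, w=23→23.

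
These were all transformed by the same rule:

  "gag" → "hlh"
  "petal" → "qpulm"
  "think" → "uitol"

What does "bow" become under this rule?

czx

The shift depends on letter class: consonant g→h is +1, but vowel a→l is +11. Vowels shift forward by 11 and consonants shift forward by 1.
For bow: b(cons)+1=c, o(vowel)+11=z, w(cons)+1=x.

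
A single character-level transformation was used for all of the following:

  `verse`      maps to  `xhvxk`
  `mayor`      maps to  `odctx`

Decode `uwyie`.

In verse: v→x is +2, e→h is +3, r→v is +4, s→x is +5 — the shift increases by 1 each position. Letter i (0-indexed) is shifted by i+2, so successive shifts are 2, 3, 4, ….
Decoding uwyie: u−2=s, w−3=t, y−4=u, i−5=d, e−6=y.

study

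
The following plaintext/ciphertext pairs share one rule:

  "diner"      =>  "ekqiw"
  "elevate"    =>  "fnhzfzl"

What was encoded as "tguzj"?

serve

In diner: d→e is +1, i→k is +2, n→q is +3, e→i is +4 — the shift increases by 1 each position. Letter i (0-indexed) is shifted by i+1, so successive shifts are 1, 2, 3, ….
Undoing it on tguzj: t−1=s, g−2=e, u−3=r, z−4=v, j−5=e.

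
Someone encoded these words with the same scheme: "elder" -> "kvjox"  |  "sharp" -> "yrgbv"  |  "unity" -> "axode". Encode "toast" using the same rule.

zygcz

Shifts by position in elder: pos 0: e→k (+6), pos 1: l→v (+10), pos 2: d→j (+6), pos 3: e→o (+10) — repeating every 2. The shifts repeat in a cycle of length 2: positions 0,1,… shift by +6, +10, then the pattern repeats.
For toast: t+6=z, o+10=y, a+6=g, s+10=c, t+6=z.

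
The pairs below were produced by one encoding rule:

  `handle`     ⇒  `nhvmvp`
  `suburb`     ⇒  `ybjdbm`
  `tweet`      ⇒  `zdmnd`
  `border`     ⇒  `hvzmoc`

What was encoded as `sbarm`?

music

Letter i (0-indexed) is shifted by i+6, so successive shifts are 6, 7, 8, ….
Undoing it on sbarm: s−6=m, b−7=u, a−8=s, r−9=i, m−10=c.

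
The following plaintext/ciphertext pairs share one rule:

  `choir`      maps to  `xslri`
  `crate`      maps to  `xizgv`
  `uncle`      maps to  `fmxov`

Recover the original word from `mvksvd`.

nephew

Each pair mirrors across the alphabet (c↔x, h↔s, o↔l): positions sum to 25. This is the alphabet-reversal cipher (Atbash): a becomes z, b becomes y, etc.
Undoing it on mvksvd: m↔n, v↔e, k↔p, s↔h, v↔e, d↔w.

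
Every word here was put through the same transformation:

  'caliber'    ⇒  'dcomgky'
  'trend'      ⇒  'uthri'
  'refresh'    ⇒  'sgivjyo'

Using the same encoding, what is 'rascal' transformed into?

scvgfr

In caliber: c→d is +1, a→c is +2, l→o is +3, i→m is +4 — the shift increases by 1 each position. The shift increases by 1 at each position, starting from +1: 1, 2, 3, ….
For rascal: r+1=s, a+2=c, s+3=v, c+4=g, a+5=f, l+6=r.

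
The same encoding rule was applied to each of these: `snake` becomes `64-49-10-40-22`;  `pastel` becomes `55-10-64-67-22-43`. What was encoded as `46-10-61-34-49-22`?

marine

With a=1..z=26, the number is 3·pos + 7.
Undoing it on 46-10-61-34-49-22: 46→(46−7)÷3=13=m, 10→(10−7)÷3=1=a, 61→(61−7)÷3=18=r, 34→(34−7)÷3=9=i, 49→(49−7)÷3=14=n, 22→(22−7)÷3=5=e.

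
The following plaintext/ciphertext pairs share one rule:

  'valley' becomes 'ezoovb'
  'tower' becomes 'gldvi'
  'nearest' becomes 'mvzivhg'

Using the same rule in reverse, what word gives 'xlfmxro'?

Each pair mirrors across the alphabet (v↔e, a↔z, l↔o): positions sum to 25. This is the alphabet-reversal cipher (Atbash): a becomes z, b becomes y, etc.
Reversing it on xlfmxro: x↔c, l↔o, f↔u, m↔n, x↔c, r↔i, o↔l.

council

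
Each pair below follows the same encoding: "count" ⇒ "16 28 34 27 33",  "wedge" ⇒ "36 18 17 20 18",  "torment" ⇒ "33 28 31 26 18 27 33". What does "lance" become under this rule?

25 14 27 16 18

c is letter #3 and maps to 16: an offset of 13. Each letter is replaced by its alphabet position (a=1..z=26) + 13.
On lance: l=12→25, a=1→14, n=14→27, c=3→16, e=5→18.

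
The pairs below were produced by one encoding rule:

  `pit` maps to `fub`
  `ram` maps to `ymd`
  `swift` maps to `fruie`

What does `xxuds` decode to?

grill

Two steps: reverse the string, then apply a Caesar shift of +12.
Reversing it on xxuds: shift back: x−12=l, x−12=l, u−12=i, d−12=r, s−12=g → llirg; then reverse → grill.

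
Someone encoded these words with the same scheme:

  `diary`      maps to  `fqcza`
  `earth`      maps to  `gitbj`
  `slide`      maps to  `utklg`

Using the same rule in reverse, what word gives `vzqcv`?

trout

The shifts repeat in a cycle of length 2: positions 0,1,… shift by +2, +8, then the pattern repeats.
Decoding vzqcv: v−2=t, z−8=r, q−2=o, c−8=u, v−2=t.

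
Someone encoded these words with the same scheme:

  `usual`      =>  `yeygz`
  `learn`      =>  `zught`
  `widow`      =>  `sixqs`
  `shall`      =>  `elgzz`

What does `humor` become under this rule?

lywqh

u(20)→y(24) and s(18)→e(4) fit y≡23x+6 (mod 26); the inverse of 23 mod 26 is 17. This is an affine cipher: with a=0,…,z=25, each position x becomes (23x+6) mod 26.
Applying it to humor: h(7)→23·7+6≡11=l; u(20)→23·20+6≡24=y; m(12)→23·12+6≡22=w; o(14)→23·14+6≡16=q; r(17)→23·17+6≡7=h (all mod 26).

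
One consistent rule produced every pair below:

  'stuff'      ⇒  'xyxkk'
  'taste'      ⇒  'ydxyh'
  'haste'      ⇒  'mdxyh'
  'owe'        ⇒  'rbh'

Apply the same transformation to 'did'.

ili

The shift depends on letter class: consonant s→x is +5, but vowel u→x is +3. The rule splits by letter class: vowels +3, consonants +5.
On did: d(cons)+5=i, i(vowel)+3=l, d(cons)+5=i.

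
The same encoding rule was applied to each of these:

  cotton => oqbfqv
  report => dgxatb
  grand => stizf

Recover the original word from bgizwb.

peanut

Shifts by position in cotton: pos 0: c→o (+12), pos 1: o→q (+2), pos 2: t→b (+8), pos 3: t→f (+12), pos 4: o→q (+2), pos 5: n→v (+8) — repeating every 3. The shifts repeat in a cycle of length 3: positions 0,1,… shift by +12, +2, +8, then the pattern repeats.
Reversing it on bgizwb: b−12=p, g−2=e, i−8=a, z−12=n, w−2=u, b−8=t.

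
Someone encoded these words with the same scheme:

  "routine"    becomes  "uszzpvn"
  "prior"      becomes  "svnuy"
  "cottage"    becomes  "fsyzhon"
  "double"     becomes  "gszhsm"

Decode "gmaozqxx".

division

In routine: r→u is +3, o→s is +4, u→z is +5, t→z is +6 — the shift increases by 1 each position. The shift increases by 1 at each position, starting from +3: 3, 4, 5, ….
Decoding gmaozqxx: g−3=d, m−4=i, a−5=v, o−6=i, z−7=s, q−8=i, x−9=o, x−10=n.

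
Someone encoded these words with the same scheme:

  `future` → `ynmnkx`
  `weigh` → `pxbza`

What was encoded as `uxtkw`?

beard

Compare letters: f→y is +19, u→n is +19, t→m is +19 — a constant shift. This is a Caesar cipher with shift 19.
Undoing it on uxtkw: u−19=b, x−19=e, t−19=a, k−19=r, w−19=d.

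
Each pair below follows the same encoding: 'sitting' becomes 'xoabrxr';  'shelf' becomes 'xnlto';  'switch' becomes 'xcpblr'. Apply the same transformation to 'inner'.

ntuma

Letter i (0-indexed) is shifted by i+5, so successive shifts are 5, 6, 7, ….
Applying it to inner: i+5=n, n+6=t, n+7=u, e+8=m, r+9=a.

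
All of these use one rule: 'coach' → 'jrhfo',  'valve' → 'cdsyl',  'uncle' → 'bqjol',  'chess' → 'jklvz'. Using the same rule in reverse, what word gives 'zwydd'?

straw

The shifts repeat in a cycle of length 2: positions 0,1,… shift by +7, +3, then the pattern repeats.
Undoing it on zwydd: z−7=s, w−3=t, y−7=r, d−3=a, d−7=w.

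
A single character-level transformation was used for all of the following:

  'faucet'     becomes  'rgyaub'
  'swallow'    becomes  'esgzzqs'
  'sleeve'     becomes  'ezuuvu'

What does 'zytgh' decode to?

f(5)→r(17) and a(0)→g(6) fit y≡23x+6 (mod 26); the inverse of 23 mod 26 is 17. Treating letters as 0–25, the rule is x ↦ 23x + 6 (mod 26).
Decoding zytgh: z(25)→17·(25−6)≡11=l; y(24)→17·(24−6)≡20=u; t(19)→17·(19−6)≡13=n; g(6)→17·(6−6)≡0=a; h(7)→17·(7−6)≡17=r (all mod 26).

lunar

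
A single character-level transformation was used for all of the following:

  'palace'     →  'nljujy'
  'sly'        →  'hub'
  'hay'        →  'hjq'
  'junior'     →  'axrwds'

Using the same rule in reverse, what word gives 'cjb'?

The output letters match the input read backwards, each shifted +9: palace reversed is ecalap. The word is reversed, then every letter is shifted forward by 9.
Reversing it on cjb: shift back: c−9=t, j−9=a, b−9=s → tas; then reverse → sat.

sat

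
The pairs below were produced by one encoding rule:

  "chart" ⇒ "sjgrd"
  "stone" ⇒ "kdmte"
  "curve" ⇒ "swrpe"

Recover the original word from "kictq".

This is an affine cipher: with a=0,…,z=25, each position x becomes (19x+6) mod 26.
Reversing it on kictq: k(10)→11·(10−6)≡18=s; i(8)→11·(8−6)≡22=w; c(2)→11·(2−6)≡8=i; t(19)→11·(19−6)≡13=n; q(16)→11·(16−6)≡6=g (all mod 26).

swing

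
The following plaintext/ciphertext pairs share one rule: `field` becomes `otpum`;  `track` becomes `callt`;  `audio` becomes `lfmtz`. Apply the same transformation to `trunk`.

cafwt

The rule splits by letter class: vowels +11, consonants +9.
For trunk: t(cons)+9=c, r(cons)+9=a, u(vowel)+11=f, n(cons)+9=w, k(cons)+9=t.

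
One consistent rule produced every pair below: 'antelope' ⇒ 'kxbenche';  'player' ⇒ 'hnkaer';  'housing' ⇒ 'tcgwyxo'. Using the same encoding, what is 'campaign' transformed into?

ukshkyox

a(0)→k(10) and n(13)→x(23) fit y≡5x+10 (mod 26); the inverse of 5 mod 26 is 21. This is an affine cipher: with a=0,…,z=25, each position x becomes (5x+10) mod 26.
Applying it to campaign: c(2)→5·2+10≡20=u; a(0)→5·0+10≡10=k; m(12)→5·12+10≡18=s; p(15)→5·15+10≡7=h; a(0)→5·0+10≡10=k; i(8)→5·8+10≡24=y; g(6)→5·6+10≡14=o; n(13)→5·13+10≡23=x (all mod 26).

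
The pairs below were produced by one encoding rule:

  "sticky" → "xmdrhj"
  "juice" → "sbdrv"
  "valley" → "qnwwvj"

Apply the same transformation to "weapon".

s(18)→x(23) and t(19)→m(12) fit y≡15x+13 (mod 26); the inverse of 15 mod 26 is 7. Treating letters as 0–25, the rule is x ↦ 15x + 13 (mod 26).
Applying it to weapon: w(22)→15·22+13≡5=f; e(4)→15·4+13≡21=v; a(0)→15·0+13≡13=n; p(15)→15·15+13≡4=e; o(14)→15·14+13≡15=p; n(13)→15·13+13≡0=a (all mod 26).

fvnepa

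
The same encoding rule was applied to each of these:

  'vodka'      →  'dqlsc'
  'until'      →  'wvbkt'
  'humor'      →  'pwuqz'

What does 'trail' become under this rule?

The shift depends on letter class: consonant v→d is +8, but vowel o→q is +2. Vowels shift forward by 2 and consonants shift forward by 8.
For trail: t(cons)+8=b, r(cons)+8=z, a(vowel)+2=c, i(vowel)+2=k, l(cons)+8=t.

bzckt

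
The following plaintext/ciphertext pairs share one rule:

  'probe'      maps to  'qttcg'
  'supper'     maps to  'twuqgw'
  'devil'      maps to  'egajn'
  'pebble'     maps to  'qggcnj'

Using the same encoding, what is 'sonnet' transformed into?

tqsogy

Shifts by position in probe: pos 0: p→q (+1), pos 1: r→t (+2), pos 2: o→t (+5), pos 3: b→c (+1), pos 4: e→g (+2) — repeating every 3. It's a Vigenère-style cipher with numeric key [1,2,5]: position i shifts by key[i mod 3].
For sonnet: s+1=t, o+2=q, n+5=s, n+1=o, e+2=g, t+5=y.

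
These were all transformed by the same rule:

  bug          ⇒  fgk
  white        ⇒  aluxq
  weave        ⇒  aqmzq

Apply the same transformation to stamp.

The shift depends on letter class: consonant b→f is +4, but vowel u→g is +12. Vowels shift forward by 12 and consonants shift forward by 4.
Applying it to stamp: s(cons)+4=w, t(cons)+4=x, a(vowel)+12=m, m(cons)+4=q, p(cons)+4=t.

wxmqt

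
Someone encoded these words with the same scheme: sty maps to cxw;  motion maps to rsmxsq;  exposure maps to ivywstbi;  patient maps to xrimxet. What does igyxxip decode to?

Read the word backwards and shift each letter +4.
Reversing it on igyxxip: shift back: i−4=e, g−4=c, y−4=u, x−4=t, x−4=t, i−4=e, p−4=l → ecuttel; then reverse → lettuce.

lettuce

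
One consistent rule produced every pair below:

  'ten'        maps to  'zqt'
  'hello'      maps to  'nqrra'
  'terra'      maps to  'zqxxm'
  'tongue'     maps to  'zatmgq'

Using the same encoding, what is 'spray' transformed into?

The shift depends on letter class: consonant t→z is +6, but vowel e→q is +12. The rule splits by letter class: vowels +12, consonants +6.
On spray: s(cons)+6=y, p(cons)+6=v, r(cons)+6=x, a(vowel)+12=m, y(cons)+6=e.

yvxme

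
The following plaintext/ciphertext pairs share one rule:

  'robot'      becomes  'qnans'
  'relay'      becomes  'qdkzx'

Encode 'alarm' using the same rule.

Compare letters: r→q is +25, o→n is +25, b→a is +25 — a constant shift. It's a constant shift of +25 (ROT25).
On alarm: a+25=z, l+25=k, a+25=z, r+25=q, m+25=l.

zkzql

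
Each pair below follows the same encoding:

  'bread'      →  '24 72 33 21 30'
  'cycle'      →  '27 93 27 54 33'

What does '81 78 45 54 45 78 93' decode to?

b(#2)→24 and r(#18)→72: differences scale by 3, so n = 3·pos + 18. With a=1..z=26, the number is 3·pos + 18.
Reversing it on 81 78 45 54 45 78 93: 81→(81−18)÷3=21=u, 78→(78−18)÷3=20=t, 45→(45−18)÷3=9=i, 54→(54−18)÷3=12=l, 45→(45−18)÷3=9=i, 78→(78−18)÷3=20=t, 93→(93−18)÷3=25=y.

utility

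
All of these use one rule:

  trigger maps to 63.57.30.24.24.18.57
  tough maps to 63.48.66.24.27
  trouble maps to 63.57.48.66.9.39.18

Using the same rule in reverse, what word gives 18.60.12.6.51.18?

t(#20)→63 and r(#18)→57: differences scale by 3, so n = 3·pos + 3. The formula is n = 3×(alphabet index, a=1) + 3.
Reversing it on 18.60.12.6.51.18: 18→(18−3)÷3=5=e, 60→(60−3)÷3=19=s, 12→(12−3)÷3=3=c, 6→(6−3)÷3=1=a, 51→(51−3)÷3=16=p, 18→(18−3)÷3=5=e.

escape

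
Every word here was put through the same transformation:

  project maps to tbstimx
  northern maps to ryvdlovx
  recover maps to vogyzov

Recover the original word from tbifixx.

prevent

It's a Vigenère-style cipher with numeric key [4,10]: position i shifts by key[i mod 2].
Reversing it on tbifixx: t−4=p, b−10=r, i−4=e, f−10=v, i−4=e, x−10=n, x−4=t.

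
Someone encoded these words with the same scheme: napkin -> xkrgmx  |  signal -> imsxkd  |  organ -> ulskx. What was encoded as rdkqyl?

player

n(13)→x(23) and a(0)→k(10) fit y≡23x+10 (mod 26); the inverse of 23 mod 26 is 17. Treating letters as 0–25, the rule is x ↦ 23x + 10 (mod 26).
Decoding rdkqyl: r(17)→17·(17−10)≡15=p; d(3)→17·(3−10)≡11=l; k(10)→17·(10−10)≡0=a; q(16)→17·(16−10)≡24=y; y(24)→17·(24−10)≡4=e; l(11)→17·(11−10)≡17=r (all mod 26).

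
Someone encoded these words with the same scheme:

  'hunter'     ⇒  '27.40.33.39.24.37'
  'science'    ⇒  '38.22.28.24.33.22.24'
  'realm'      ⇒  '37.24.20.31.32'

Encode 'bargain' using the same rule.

21.20.37.26.20.28.33

h is letter #8 and maps to 27: an offset of 19. Letters become their 1-based position plus 19 (so a→20, b→21, …).
Applying it to bargain: b=2→21, a=1→20, r=18→37, g=7→26, a=1→20, i=9→28, n=14→33.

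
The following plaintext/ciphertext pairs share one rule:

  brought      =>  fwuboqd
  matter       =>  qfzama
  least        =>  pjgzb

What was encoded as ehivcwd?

In brought: b→f is +4, r→w is +5, o→u is +6, u→b is +7 — the shift increases by 1 each position. Letter i (0-indexed) is shifted by i+4, so successive shifts are 4, 5, 6, ….
Reversing it on ehivcwd: e−4=a, h−5=c, i−6=c, v−7=o, c−8=u, w−9=n, d−10=t.

account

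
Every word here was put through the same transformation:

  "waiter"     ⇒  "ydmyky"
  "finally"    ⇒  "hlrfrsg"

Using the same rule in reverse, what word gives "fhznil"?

In waiter: w→y is +2, a→d is +3, i→m is +4, t→y is +5 — the shift increases by 1 each position. The shift increases by 1 at each position, starting from +2: 2, 3, 4, ….
Reversing it on fhznil: f−2=d, h−3=e, z−4=v, n−5=i, i−6=c, l−7=e.

device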